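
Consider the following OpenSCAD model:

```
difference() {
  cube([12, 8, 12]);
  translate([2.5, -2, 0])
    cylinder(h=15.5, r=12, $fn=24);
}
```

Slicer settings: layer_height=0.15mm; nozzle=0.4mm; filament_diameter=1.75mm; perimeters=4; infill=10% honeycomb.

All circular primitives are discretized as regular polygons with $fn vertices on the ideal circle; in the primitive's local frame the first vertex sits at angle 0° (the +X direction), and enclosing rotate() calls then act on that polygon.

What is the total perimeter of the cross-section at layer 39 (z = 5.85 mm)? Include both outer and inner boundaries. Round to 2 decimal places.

9.98 mm

At z = 5.85 mm: the 12×8 cube contributes its full rectangle (perimeter 40.00 mm); the cylinder at (2.5, -2): section is a regular 24-gon, circumradius r=12 (perimeter = 2·24·12.000·sin(180°/24) = 75.18 mm); After the difference (first − rest): starting from the 12×8 cube, the r=12 cylinder at (2.5, -2) partially overlaps it — only the 92.30 mm² overlap (of its 447.24 mm²) is removed, clipping the outline — boundary = 9.98 mm. Overall, the cross-section is a single solid region. Total boundary length (outer) = 9.98 mm.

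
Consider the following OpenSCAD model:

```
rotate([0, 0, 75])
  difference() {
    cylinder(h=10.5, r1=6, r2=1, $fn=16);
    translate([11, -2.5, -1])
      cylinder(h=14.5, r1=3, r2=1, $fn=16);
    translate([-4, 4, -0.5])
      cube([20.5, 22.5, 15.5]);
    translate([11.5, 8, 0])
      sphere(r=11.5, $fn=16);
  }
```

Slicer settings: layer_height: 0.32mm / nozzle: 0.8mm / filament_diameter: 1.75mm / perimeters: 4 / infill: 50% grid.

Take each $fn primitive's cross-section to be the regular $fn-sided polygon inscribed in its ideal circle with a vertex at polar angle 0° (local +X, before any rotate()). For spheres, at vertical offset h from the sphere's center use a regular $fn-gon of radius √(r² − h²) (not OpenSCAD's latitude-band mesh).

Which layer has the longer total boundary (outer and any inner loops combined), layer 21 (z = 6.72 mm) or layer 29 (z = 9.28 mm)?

layer 21 (z = 6.72 mm)

Layer 21 (z = 6.72): the cone (r1=6→r2=1) has section circumradius 2.800 here — a regular 16-gon (perimeter = 2·16·2.800·sin(180°/16) = 17.48 mm); the cone at (11, -2.5) contributes a regular 16-gon of circumradius 1.935 (interpolated between r1=3 and r2=1 at t=0.532) (perimeter = 2·16·1.935·sin(180°/16) = 12.08 mm); the 20.5×22.5 cube at (-4, 4) contributes its full rectangle (perimeter 86.00 mm); the r=11.5 sphere at (11.5, 8) slices to a regular 16-gon of circumradius 9.332 (√(r²−h²) with h=6.72 from center) (perimeter = 2·16·9.332·sin(180°/16) = 58.26 mm); Subtracting the remaining from the first: starting from the cone, the cone at (11, -2.5) misses the remaining region (no effect); the 20.5×22.5 cube at (-4, 4) misses the remaining region (no effect); the r=11.5 sphere at (11.5, 8) misses the remaining region (no effect) — boundary = 17.48 mm; (whole slice rotated 75° about Z — lengths, areas and connectivity unchanged). So its perimeter = 17.48 mm. Layer 29 (z = 9.28): the cone: at t=0.884 of its height the radius interpolates to r₁+(r₂−r₁)t = 1.581, giving a regular 16-gon of that circumradius (perimeter = 2·16·1.581·sin(180°/16) = 9.87 mm); the cone at (11, -2.5) (r1=3→r2=1) has section circumradius 1.582 here — a regular 16-gon (perimeter = 2·16·1.582·sin(180°/16) = 9.88 mm); the 20.5×22.5 cube at (-4, 4) contributes its full rectangle (perimeter 86.00 mm); the r=11.5 sphere at (11.5, 8) slices to a regular 16-gon of circumradius 6.792 (√(r²−h²) with h=9.28 from center) (perimeter = 2·16·6.792·sin(180°/16) = 42.40 mm); Subtracting the remaining from the first: starting from the cone, the cone at (11, -2.5) misses the remaining region (no effect); the 20.5×22.5 cube at (-4, 4) misses the remaining region (no effect); the r=11.5 sphere at (11.5, 8) misses the remaining region (no effect) — boundary = 9.87 mm; (whole slice rotated 75° about Z — lengths, areas and connectivity unchanged). So its perimeter = 9.87 mm. Layer 21 is larger (17.48 vs 9.87 mm).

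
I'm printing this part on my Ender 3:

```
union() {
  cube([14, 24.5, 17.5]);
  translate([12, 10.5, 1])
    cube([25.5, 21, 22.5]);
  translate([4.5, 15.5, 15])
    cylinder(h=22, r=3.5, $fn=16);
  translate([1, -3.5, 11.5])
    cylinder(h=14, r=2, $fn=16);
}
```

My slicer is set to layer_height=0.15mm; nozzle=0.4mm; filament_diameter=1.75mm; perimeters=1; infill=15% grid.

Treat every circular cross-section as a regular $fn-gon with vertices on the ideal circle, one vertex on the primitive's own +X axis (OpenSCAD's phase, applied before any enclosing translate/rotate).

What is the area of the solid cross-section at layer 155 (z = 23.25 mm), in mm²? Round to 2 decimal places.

At z = 23.25 mm: the cube does not reach this height (z outside [0, 17.5]); the cube at (12, 10.5) is present — its section is the full 25.5×21 rectangle (area 535.50 mm²); the r=3.5 cylinder at (4.5, 15.5) gives a regular 16-gon of circumradius 3.5 (constant along its height) (area = (16/2)·3.500²·sin(360°/16) = 37.50 mm²); the r=2 cylinder at (1, -3.5) contributes a regular 16-gon of circumradius 2 (area = (16/2)·2.000²·sin(360°/16) = 12.25 mm²); Combining (union): the 3 present regions are separate (no shared area or edge), so areas and boundary lengths simply add and each stays a separate island — area = 585.25 mm². Overall, the cross-section has 3 separate islands. Net area = 585.25 mm².

585.25 mm²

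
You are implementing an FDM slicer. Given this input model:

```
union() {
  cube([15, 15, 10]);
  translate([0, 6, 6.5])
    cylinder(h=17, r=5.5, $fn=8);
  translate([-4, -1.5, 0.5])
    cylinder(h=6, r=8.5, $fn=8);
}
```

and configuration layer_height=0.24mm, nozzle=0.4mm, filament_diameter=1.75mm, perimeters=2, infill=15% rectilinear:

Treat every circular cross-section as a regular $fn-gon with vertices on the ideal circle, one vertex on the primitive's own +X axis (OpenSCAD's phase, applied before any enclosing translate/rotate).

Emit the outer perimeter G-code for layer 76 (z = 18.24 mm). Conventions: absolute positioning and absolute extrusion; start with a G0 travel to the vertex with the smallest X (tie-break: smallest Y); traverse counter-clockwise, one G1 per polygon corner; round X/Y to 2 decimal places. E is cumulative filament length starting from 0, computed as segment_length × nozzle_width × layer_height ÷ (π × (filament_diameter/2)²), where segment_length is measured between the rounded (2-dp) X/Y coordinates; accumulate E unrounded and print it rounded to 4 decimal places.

G0 X-5.50 Y6.00 Z18.24
G1 X-3.89 Y2.11 E0.1680
G1 X0.00 Y0.50 E0.3361
G1 X3.89 Y2.11 E0.5041
G1 X5.50 Y6.00 E0.6721
G1 X3.89 Y9.89 E0.8402
G1 X0.00 Y11.50 E1.0082
G1 X-3.89 Y9.89 E1.1762
G1 X-5.50 Y6.00 E1.3442

At z = 18.24 mm: the cube is absent (z outside [0, 10]); the r=5.5 cylinder at (0, 6) contributes a regular 8-gon of circumradius 5.5; the cylinder at (-4, -1.5) is not intersected at this z (z outside [0.5, 6.5]); Combining (union): only the r=5.5 cylinder at (0, 6) is present, so the union is just that shape — 1 connected region. The outline is a single polygon with 8 vertices. Extrusion per mm of travel: 0.4 × 0.24 / (π × 0.875²) = 0.039912. Accumulating E over each segment gives final E = 1.3442.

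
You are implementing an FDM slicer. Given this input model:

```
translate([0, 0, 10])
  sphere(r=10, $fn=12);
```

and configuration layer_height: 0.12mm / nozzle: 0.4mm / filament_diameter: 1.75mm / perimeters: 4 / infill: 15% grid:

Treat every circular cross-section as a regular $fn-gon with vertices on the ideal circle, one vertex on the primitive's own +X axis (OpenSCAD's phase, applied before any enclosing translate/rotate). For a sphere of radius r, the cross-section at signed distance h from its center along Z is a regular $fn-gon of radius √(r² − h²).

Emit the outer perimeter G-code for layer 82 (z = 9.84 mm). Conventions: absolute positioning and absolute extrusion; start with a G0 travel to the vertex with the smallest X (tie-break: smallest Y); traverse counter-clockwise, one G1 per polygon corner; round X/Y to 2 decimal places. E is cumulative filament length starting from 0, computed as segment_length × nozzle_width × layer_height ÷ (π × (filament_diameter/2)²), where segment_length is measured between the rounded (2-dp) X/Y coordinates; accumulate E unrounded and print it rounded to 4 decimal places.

G0 X-10.00 Y0.00 Z9.84
G1 X-8.66 Y-5.00 E0.1033
G1 X-5.00 Y-8.66 E0.2066
G1 X0.00 Y-10.00 E0.3099
G1 X5.00 Y-8.66 E0.4132
G1 X8.66 Y-5.00 E0.5165
G1 X10.00 Y0.00 E0.6198
G1 X8.66 Y5.00 E0.7231
G1 X5.00 Y8.66 E0.8264
G1 X0.00 Y10.00 E0.9297
G1 X-5.00 Y8.66 E1.0330
G1 X-8.66 Y5.00 E1.1363
G1 X-10.00 Y0.00 E1.2396

At z = 9.84 mm: the sphere: section is a regular 12-gon, circumradius = √(r²−h²) = √(10²−0.16²) = 9.999. The outline is a single polygon with 12 vertices. Extrusion per mm of travel: 0.4 × 0.12 / (π × 0.875²) = 0.019956. Accumulating E over each segment gives final E = 1.2396.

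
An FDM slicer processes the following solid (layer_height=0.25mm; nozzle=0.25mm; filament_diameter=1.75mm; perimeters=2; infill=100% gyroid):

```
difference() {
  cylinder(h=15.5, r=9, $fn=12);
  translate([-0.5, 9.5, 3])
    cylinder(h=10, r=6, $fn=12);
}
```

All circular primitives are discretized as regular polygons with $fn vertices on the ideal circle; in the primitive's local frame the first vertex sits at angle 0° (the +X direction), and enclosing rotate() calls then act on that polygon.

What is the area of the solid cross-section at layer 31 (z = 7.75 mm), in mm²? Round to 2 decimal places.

204.32 mm²

At z = 7.75 mm: the r=9 cylinder gives a regular 12-gon of circumradius 9 (constant along its height) (area = (12/2)·9.000²·sin(360°/12) = 243.00 mm²); the r=6 cylinder at (-0.5, 9.5) contributes a regular 12-gon of circumradius 6 (area = (12/2)·6.000²·sin(360°/12) = 108.00 mm²); After the difference (first − rest): starting from the r=9 cylinder (243.00 mm²), the r=6 cylinder at (-0.5, 9.5) partially overlaps it — only the 38.68 mm² overlap (of its 108.00 mm²) is removed, clipping the outline — area = 204.32 mm². Overall, the cross-section is a single solid region. Net area = 204.32 mm².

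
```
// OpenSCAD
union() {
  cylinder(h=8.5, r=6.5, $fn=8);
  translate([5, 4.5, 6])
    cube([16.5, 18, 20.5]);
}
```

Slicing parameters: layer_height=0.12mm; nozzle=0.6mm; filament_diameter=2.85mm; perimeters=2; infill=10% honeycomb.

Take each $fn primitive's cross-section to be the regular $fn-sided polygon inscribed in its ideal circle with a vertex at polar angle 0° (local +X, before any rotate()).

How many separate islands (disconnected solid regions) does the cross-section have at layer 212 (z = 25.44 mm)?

1

At z = 25.44 mm: the cylinder is absent (z outside [0, 8.5]); the cube at (5, 4.5) is present — its section is the full 16.5×18 rectangle; Merging all regions: only the 16.5×18 cube at (5, 4.5) is present, so the union is just that shape — 1 connected region. Overall, the cross-section is a single solid region. Island count = 1.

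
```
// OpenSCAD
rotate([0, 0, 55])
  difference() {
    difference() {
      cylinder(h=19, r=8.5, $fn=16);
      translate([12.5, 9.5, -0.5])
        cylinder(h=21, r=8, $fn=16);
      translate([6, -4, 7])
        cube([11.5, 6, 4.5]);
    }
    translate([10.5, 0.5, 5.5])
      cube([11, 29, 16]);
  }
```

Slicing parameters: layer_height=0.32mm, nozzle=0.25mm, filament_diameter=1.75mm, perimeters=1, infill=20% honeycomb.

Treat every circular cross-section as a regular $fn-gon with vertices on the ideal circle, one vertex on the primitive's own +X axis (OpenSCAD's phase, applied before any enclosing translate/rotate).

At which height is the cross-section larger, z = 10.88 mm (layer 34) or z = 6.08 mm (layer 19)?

Layer 34 (z = 10.88): the cylinder: section is a regular 16-gon, circumradius r=8.5 (area = (16/2)·8.500²·sin(360°/16) = 221.19 mm²); the r=8 cylinder at (12.5, 9.5) gives a regular 16-gon of circumradius 8 (constant along its height) (area = (16/2)·8.000²·sin(360°/16) = 195.93 mm²); the cube at (6, -4) is present — its section is the full 11.5×6 rectangle (area 69.00 mm²); After the difference (first − rest): starting from the r=8.5 cylinder (221.19 mm²), the r=8 cylinder at (12.5, 9.5) partially overlaps it — only the 1.77 mm² overlap (of its 195.93 mm²) is removed, clipping the outline; the 11.5×6 cube at (6, -4) partially overlaps it — only the 12.88 mm² overlap (of its 69.00 mm²) is removed, clipping the outline — area = 206.54 mm²; the cube at (10.5, 0.5) is present — its section is the full 11×29 rectangle (area 319.00 mm²); Taking the first minus the rest: starting from the result so far (206.54 mm²), the 11×29 cube at (10.5, 0.5) misses the remaining region (no effect) — area = 206.54 mm²; (whole slice rotated 55° about Z — lengths, areas and connectivity unchanged). So its area = 206.54 mm². Layer 19 (z = 6.08): the r=8.5 cylinder contributes a regular 16-gon of circumradius 8.5 (area = (16/2)·8.500²·sin(360°/16) = 221.19 mm²); the r=8 cylinder at (12.5, 9.5) contributes a regular 16-gon of circumradius 8 (area = (16/2)·8.000²·sin(360°/16) = 195.93 mm²); the cube at (6, -4) is absent (z outside [7, 11.5]); Subtracting the remaining from the first: starting from the r=8.5 cylinder (221.19 mm²), the r=8 cylinder at (12.5, 9.5) partially overlaps it — only the 1.77 mm² overlap (of its 195.93 mm²) is removed, clipping the outline — area = 219.42 mm²; the 11×29 cube at (10.5, 0.5) contributes its full rectangle (area 319.00 mm²); After the difference (first − rest): starting from that combined region (219.42 mm²), the 11×29 cube at (10.5, 0.5) misses the remaining region (no effect) — area = 219.42 mm²; (rotated 55° about Z; rotation is an isometry so areas/perimeters/island counts are preserved). So its area = 219.42 mm². Layer 19 is larger (219.42 vs 206.54 mm²).

layer 19 (z = 6.08 mm)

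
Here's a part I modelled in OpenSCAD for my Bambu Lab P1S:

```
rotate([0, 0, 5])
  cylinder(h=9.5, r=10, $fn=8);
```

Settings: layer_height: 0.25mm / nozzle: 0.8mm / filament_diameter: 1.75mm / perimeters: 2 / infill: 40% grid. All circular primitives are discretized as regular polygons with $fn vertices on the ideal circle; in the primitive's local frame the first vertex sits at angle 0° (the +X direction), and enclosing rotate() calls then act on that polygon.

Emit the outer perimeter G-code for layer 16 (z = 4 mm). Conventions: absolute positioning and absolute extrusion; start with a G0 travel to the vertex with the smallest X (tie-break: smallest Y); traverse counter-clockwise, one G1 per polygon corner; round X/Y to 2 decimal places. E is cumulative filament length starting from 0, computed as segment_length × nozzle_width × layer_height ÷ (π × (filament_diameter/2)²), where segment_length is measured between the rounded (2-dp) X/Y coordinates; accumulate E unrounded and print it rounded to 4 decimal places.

G0 X-9.96 Y-0.87 Z4.00
G1 X-6.43 Y-7.66 E0.6363
G1 X0.87 Y-9.96 E1.2727
G1 X7.66 Y-6.43 E1.9091
G1 X9.96 Y0.87 E2.5455
G1 X6.43 Y7.66 E3.1818
G1 X-0.87 Y9.96 E3.8182
G1 X-7.66 Y6.43 E4.4546
G1 X-9.96 Y-0.87 E5.0910

At z = 4 mm: the r=10 cylinder gives a regular 8-gon of circumradius 10 (constant along its height); (whole slice rotated 5° about Z — lengths, areas and connectivity unchanged). The outline is a single polygon with 8 vertices. Extrusion per mm of travel: 0.8 × 0.25 / (π × 0.875²) = 0.083150. Accumulating E over each segment gives final E = 5.0910.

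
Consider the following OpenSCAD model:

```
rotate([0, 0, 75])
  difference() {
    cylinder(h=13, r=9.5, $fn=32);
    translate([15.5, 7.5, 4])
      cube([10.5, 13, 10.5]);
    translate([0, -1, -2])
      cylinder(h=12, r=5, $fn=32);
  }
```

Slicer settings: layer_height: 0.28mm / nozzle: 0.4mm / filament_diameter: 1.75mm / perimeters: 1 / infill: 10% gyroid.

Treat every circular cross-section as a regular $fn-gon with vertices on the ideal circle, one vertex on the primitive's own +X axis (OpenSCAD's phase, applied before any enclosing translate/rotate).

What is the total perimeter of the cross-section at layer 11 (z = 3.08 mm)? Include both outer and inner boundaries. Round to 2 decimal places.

90.96 mm

At z = 3.08 mm: the cylinder: section is a regular 32-gon, circumradius r=9.5 (perimeter = 2·32·9.500·sin(180°/32) = 59.59 mm); the cube at (15.5, 7.5) is absent (z outside [4, 14.5]); the r=5 cylinder at (0, -1) contributes a regular 32-gon of circumradius 5 (perimeter = 2·32·5.000·sin(180°/32) = 31.37 mm); Subtracting the remaining from the first: starting from the r=9.5 cylinder, the r=5 cylinder at (0, -1) lies wholly inside it (removes its full 78.04 mm² and its 31.37 mm outline becomes a hole wall) — boundary (outer + 1 inner loop) = 90.96 mm; (whole slice rotated 75° about Z — lengths, areas and connectivity unchanged). Overall, the cross-section is one region with 1 hole. Total boundary length (outer + inner) = 90.96 mm.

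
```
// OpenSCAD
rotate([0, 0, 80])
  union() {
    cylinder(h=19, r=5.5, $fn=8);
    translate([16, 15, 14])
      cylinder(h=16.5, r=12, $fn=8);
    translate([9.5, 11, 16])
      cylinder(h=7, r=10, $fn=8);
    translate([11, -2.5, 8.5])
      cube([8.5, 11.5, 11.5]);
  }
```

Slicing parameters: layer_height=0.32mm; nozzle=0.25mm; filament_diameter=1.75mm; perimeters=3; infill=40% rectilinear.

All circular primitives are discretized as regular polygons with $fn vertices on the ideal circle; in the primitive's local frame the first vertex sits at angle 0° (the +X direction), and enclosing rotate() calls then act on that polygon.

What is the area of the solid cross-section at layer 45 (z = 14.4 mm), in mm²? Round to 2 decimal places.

At z = 14.4 mm: the r=5.5 cylinder gives a regular 8-gon of circumradius 5.5 (constant along its height) (area = (8/2)·5.500²·sin(360°/8) = 85.56 mm²); the cylinder at (16, 15): section is a regular 8-gon, circumradius r=12 (area = (8/2)·12.000²·sin(360°/8) = 407.29 mm²); the cylinder at (9.5, 11) does not reach this height (z outside [16, 23]); the cube at (11, -2.5) is present — its section is the full 8.5×11.5 rectangle (area 97.75 mm²); Combining (union): the regions partially overlap — summed areas 590.60 mm² minus the doubly-counted overlap 43.29 mm² gives 547.32 mm² — area = 547.32 mm²; (whole slice rotated 80° about Z — lengths, areas and connectivity unchanged). Overall, the cross-section has 2 separate islands. Net area = 547.32 mm².

547.32 mm²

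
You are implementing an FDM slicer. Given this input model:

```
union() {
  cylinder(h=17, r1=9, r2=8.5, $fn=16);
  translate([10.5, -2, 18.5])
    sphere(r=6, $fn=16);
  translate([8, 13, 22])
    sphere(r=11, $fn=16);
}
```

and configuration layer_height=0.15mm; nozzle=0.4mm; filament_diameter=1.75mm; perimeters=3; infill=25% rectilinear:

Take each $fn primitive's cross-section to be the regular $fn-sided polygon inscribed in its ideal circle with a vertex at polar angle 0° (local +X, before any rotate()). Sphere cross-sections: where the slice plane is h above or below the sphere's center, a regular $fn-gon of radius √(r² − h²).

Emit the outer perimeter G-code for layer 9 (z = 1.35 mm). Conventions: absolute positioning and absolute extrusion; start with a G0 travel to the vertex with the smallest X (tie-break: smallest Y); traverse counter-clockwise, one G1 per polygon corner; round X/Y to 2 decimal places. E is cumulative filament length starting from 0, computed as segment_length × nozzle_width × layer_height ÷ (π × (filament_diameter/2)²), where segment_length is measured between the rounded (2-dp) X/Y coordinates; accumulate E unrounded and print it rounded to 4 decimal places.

At z = 1.35 mm: the cone: at t=0.079 of its height the radius interpolates to r₁+(r₂−r₁)t = 8.960, giving a regular 16-gon of that circumradius; the sphere at (10.5, -2) does not reach this height (|z−center|=17.150 > r=6); the sphere at (8, 13) is absent (|z−center|=20.650 > r=11); Taking the union: only the cone is present, so the union is just that shape — 1 connected region. The outline is a single polygon with 16 vertices. Extrusion per mm of travel: 0.4 × 0.15 / (π × 0.875²) = 0.024945. Accumulating E over each segment gives final E = 1.3958.

G0 X-8.96 Y0.00 Z1.35
G1 X-8.28 Y-3.43 E0.0872
G1 X-6.34 Y-6.34 E0.1745
G1 X-3.43 Y-8.28 E0.2617
G1 X0.00 Y-8.96 E0.3489
G1 X3.43 Y-8.28 E0.4362
G1 X6.34 Y-6.34 E0.5234
G1 X8.28 Y-3.43 E0.6107
G1 X8.96 Y0.00 E0.6979
G1 X8.28 Y3.43 E0.7851
G1 X6.34 Y6.34 E0.8723
G1 X3.43 Y8.28 E0.9596
G1 X0.00 Y8.96 E1.0468
G1 X-3.43 Y8.28 E1.1340
G1 X-6.34 Y6.34 E1.2213
G1 X-8.28 Y3.43 E1.3085
G1 X-8.96 Y0.00 E1.3958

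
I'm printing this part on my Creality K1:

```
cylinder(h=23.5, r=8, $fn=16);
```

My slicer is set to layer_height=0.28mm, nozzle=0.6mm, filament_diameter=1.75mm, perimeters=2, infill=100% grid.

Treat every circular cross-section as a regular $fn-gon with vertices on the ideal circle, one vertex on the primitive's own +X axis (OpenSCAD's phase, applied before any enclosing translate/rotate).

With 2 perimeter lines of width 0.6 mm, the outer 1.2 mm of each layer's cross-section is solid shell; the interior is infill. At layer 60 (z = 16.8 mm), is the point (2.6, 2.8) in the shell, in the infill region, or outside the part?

infill

At z = 16.8 mm: the r=8 cylinder contributes a regular 16-gon of circumradius 8. Overall, the cross-section is a single solid region. The nearest boundary edge runs (5.66, 5.66)→(3.06, 7.39); distance from the point to it = 4.07 mm. The point is inside the cross-section and 4.07 mm from the nearest boundary — more than the 1.2 mm shell width (2 × 0.6), so it's in the infill interior.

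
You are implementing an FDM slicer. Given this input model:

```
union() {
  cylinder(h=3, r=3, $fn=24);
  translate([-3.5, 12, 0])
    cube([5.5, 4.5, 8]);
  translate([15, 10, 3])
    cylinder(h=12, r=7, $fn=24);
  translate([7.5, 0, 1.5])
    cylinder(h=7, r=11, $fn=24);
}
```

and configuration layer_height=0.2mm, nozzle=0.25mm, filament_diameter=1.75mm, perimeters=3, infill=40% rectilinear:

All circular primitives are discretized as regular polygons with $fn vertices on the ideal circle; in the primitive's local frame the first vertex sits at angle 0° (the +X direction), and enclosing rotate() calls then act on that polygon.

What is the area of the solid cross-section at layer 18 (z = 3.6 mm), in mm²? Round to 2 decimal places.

At z = 3.6 mm: the cylinder is not intersected at this z (z outside [0, 3]); the cube at (-3.5, 12) (footprint 5.5×4.5) is included at this height (area 24.75 mm²); the r=7 cylinder at (15, 10) contributes a regular 24-gon of circumradius 7 (area = (24/2)·7.000²·sin(360°/24) = 152.19 mm²); the r=11 cylinder at (7.5, 0) contributes a regular 24-gon of circumradius 11 (area = (24/2)·11.000²·sin(360°/24) = 375.81 mm²); Combining (union): the regions partially overlap — summed areas 552.74 mm² minus the doubly-counted overlap 45.82 mm² gives 506.92 mm² — area = 506.92 mm². Overall, the cross-section has 2 separate islands. Net area = 506.92 mm².

506.92 mm²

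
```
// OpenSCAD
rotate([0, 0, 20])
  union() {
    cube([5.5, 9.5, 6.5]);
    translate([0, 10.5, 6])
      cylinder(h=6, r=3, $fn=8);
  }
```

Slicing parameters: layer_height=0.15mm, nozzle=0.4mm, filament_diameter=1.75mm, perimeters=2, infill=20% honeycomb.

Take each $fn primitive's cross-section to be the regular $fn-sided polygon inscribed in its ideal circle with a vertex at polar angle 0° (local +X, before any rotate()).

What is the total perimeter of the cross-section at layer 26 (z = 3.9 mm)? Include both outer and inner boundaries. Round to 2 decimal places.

At z = 3.9 mm: the cube is present — its section is the full 5.5×9.5 rectangle (perimeter 30.00 mm); the cylinder at (0, 10.5) is absent (z outside [6, 12]); Merging all regions: only the 5.5×9.5 cube is present, so the union is just that shape — boundary = 30.00 mm; (whole slice rotated 20° about Z — lengths, areas and connectivity unchanged). Overall, the cross-section is a single solid region. Total boundary length (outer) = 30.00 mm.

30.00 mm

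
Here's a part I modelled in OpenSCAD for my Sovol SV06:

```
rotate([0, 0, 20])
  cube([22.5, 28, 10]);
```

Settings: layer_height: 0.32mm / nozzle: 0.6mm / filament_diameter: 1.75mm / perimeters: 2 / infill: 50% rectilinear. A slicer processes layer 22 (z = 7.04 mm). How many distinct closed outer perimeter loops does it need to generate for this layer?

At z = 7.04 mm: the cube (footprint 22.5×28) is included at this height; (rotated 20° about Z; rotation is an isometry so areas/perimeters/island counts are preserved). The result has 1 disconnected region.

1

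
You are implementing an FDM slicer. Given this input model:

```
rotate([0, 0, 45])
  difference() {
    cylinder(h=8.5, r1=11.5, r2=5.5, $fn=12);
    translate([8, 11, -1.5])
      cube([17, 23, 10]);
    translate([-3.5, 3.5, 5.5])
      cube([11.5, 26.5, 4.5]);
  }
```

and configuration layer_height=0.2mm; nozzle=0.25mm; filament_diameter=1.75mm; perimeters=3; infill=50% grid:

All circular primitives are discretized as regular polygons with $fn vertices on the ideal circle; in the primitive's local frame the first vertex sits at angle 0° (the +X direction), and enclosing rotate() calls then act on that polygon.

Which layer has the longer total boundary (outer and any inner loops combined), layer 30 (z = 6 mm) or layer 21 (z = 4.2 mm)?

Layer 30 (z = 6): the cone contributes a regular 12-gon of circumradius 7.265 (interpolated between r1=11.5 and r2=5.5 at t=0.706) (perimeter = 2·12·7.265·sin(180°/12) = 45.13 mm); the cube at (8, 11) is present — its section is the full 17×23 rectangle (perimeter 80.00 mm); the cube at (-3.5, 3.5) (footprint 11.5×26.5) is included at this height (perimeter 76.00 mm); After the difference (first − rest): starting from the cone, the 17×23 cube at (8, 11) misses the remaining region (no effect); the 11.5×26.5 cube at (-3.5, 3.5) partially overlaps it — only the 27.33 mm² overlap (of its 304.75 mm²) is removed, clipping the outline — boundary = 46.50 mm; (rotated 45° about Z; rotation is an isometry so areas/perimeters/island counts are preserved). So its perimeter = 46.50 mm. Layer 21 (z = 4.2): the cone contributes a regular 12-gon of circumradius 8.535 (interpolated between r1=11.5 and r2=5.5 at t=0.494) (perimeter = 2·12·8.535·sin(180°/12) = 53.02 mm); the cube at (8, 11) (footprint 17×23) is included at this height (perimeter 80.00 mm); the cube at (-3.5, 3.5) does not reach this height (z outside [5.5, 10]); Taking the first minus the rest: starting from the cone, the 17×23 cube at (8, 11) misses the remaining region (no effect) — boundary = 53.02 mm; (whole slice rotated 45° about Z — lengths, areas and connectivity unchanged). So its perimeter = 53.02 mm. Layer 21 is larger (53.02 vs 46.50 mm).

layer 21 (z = 4.2 mm)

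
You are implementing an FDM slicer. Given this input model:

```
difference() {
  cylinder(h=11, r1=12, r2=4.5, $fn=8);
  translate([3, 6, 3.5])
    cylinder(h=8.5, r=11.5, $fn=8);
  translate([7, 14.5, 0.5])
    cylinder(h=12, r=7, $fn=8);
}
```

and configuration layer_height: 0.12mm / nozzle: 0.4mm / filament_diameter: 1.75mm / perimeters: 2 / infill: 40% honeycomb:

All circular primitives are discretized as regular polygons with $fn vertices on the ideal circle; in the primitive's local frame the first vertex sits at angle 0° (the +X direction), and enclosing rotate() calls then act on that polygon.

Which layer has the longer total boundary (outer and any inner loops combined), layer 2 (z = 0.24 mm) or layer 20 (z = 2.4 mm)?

Layer 2 (z = 0.24): the cone (r1=12→r2=4.5) has section circumradius 11.836 here — a regular 8-gon (perimeter = 2·8·11.836·sin(180°/8) = 72.47 mm); the cylinder at (3, 6) does not reach this height (z outside [3.5, 12]); the cylinder at (7, 14.5) is not intersected at this z (z outside [0.5, 12.5]); Subtracting the remaining from the first: none of the subtracted shapes is present at this height, so the cone is unchanged — boundary = 72.47 mm. So its perimeter = 72.47 mm. Layer 20 (z = 2.4): the cone: at t=0.218 of its height the radius interpolates to r₁+(r₂−r₁)t = 10.364, giving a regular 8-gon of that circumradius (perimeter = 2·8·10.364·sin(180°/8) = 63.46 mm); the cylinder at (3, 6) does not reach this height (z outside [3.5, 12]); the cylinder at (7, 14.5): section is a regular 8-gon, circumradius r=7 (perimeter = 2·8·7.000·sin(180°/8) = 42.86 mm); After the difference (first − rest): starting from the cone, the r=7 cylinder at (7, 14.5) misses the remaining region (no effect) — boundary = 63.46 mm. So its perimeter = 63.46 mm. Layer 2 is larger (72.47 vs 63.46 mm).

layer 2 (z = 0.24 mm)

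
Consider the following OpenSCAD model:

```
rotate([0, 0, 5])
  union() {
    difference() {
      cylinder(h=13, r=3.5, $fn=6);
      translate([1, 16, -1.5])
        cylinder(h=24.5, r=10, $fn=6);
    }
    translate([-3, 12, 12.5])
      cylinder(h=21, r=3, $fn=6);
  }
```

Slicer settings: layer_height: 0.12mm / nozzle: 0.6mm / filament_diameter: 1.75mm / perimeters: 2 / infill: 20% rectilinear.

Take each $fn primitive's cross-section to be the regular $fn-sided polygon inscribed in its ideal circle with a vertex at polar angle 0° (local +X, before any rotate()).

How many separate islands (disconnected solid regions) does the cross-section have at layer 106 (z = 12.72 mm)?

At z = 12.72 mm: the r=3.5 cylinder gives a regular 6-gon of circumradius 3.5 (constant along its height); the cylinder at (1, 16): section is a regular 6-gon, circumradius r=10; Taking the first minus the rest: starting from the r=3.5 cylinder, the r=10 cylinder at (1, 16) misses the remaining region (no effect) — 1 connected region; the r=3 cylinder at (-3, 12) gives a regular 6-gon of circumradius 3 (constant along its height); Taking the union: the 2 present regions are separate (no shared area or edge), so areas and boundary lengths simply add and each stays a separate island — 2 connected regions; (whole slice rotated 5° about Z — lengths, areas and connectivity unchanged). Overall, the cross-section has 2 separate islands. Island count = 2.

2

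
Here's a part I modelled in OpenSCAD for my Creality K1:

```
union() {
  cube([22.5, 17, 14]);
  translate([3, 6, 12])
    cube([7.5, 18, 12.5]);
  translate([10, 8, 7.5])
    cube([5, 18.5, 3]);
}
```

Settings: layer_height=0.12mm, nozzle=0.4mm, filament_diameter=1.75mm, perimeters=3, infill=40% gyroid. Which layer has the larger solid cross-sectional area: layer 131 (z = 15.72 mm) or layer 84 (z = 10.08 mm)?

layer 84 (z = 10.08 mm)

Layer 131 (z = 15.72): the cube does not reach this height (z outside [0, 14]); the cube at (3, 6) is present — its section is the full 7.5×18 rectangle (area 135.00 mm²); the cube at (10, 8) is not intersected at this z (z outside [7.5, 10.5]); Combining (union): only the 7.5×18 cube at (3, 6) is present, so the union is just that shape — area = 135.00 mm². So its area = 135.00 mm². Layer 84 (z = 10.08): the cube (footprint 22.5×17) is included at this height (area 382.50 mm²); the cube at (3, 6) is not intersected at this z (z outside [12, 24.5]); the cube at (10, 8) (footprint 5×18.5) is included at this height (area 92.50 mm²); Taking the union: the regions partially overlap — summed areas 475.00 mm² minus the doubly-counted overlap 45.00 mm² gives 430.00 mm² — area = 430.00 mm². So its area = 430.00 mm². Layer 84 is larger (430.00 vs 135.00 mm²).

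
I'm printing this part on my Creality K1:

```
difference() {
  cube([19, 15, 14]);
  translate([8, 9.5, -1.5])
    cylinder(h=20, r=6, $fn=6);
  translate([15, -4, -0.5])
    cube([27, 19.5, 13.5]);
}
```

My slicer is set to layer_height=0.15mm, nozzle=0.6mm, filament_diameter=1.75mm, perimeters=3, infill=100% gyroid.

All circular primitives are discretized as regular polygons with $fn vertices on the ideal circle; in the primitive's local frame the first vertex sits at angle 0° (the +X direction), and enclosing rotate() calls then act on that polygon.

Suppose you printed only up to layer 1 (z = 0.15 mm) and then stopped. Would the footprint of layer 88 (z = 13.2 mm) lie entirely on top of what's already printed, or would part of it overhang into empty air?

part overhangs

Compare the two slices. At z = 0.15: the cube (footprint 19×15) is included at this height (area 285.00 mm²); the r=6 cylinder at (8, 9.5) contributes a regular 6-gon of circumradius 6 (area = (6/2)·6.000²·sin(360°/6) = 93.53 mm²); the cube at (15, -4) (footprint 27×19.5) is included at this height (area 526.50 mm²); Taking the first minus the rest: starting from the 19×15 cube (285.00 mm²), the r=6 cylinder at (8, 9.5) lies wholly inside it (removes its full 93.53 mm² and its 36.00 mm outline becomes a hole wall); the 27×19.5 cube at (15, -4) partially overlaps it — only the 60.00 mm² overlap (of its 526.50 mm²) is removed, clipping the outline — area = 131.47 mm². At z = 13.2: the 19×15 cube contributes its full rectangle (area 285.00 mm²); the r=6 cylinder at (8, 9.5) gives a regular 6-gon of circumradius 6 (constant along its height) (area = (6/2)·6.000²·sin(360°/6) = 93.53 mm²); the cube at (15, -4) is absent (z outside [-0.5, 13]); Taking the first minus the rest: starting from the 19×15 cube (285.00 mm²), the r=6 cylinder at (8, 9.5) lies wholly inside it (removes its full 93.53 mm² and its 36.00 mm outline becomes a hole wall) — area = 191.47 mm². Checking containment: at z = 13.2 the cross-section extends beyond the z = 0.15 cross-section by about 60.00 mm².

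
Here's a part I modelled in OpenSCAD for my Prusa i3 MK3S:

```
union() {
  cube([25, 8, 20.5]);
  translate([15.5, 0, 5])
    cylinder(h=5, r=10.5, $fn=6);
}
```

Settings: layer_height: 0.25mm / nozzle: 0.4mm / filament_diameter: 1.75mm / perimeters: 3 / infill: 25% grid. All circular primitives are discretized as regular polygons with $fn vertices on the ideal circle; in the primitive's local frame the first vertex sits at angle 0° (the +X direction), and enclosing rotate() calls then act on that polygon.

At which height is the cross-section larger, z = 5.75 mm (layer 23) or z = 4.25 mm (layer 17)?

layer 23 (z = 5.75 mm)

Layer 23 (z = 5.75): the cube is present — its section is the full 25×8 rectangle (area 200.00 mm²); the r=10.5 cylinder at (15.5, 0) contributes a regular 6-gon of circumradius 10.5 (area = (6/2)·10.500²·sin(360°/6) = 286.44 mm²); Taking the union: the regions partially overlap — summed areas 486.44 mm² minus the doubly-counted overlap 130.18 mm² gives 356.25 mm² — area = 356.25 mm². So its area = 356.25 mm². Layer 17 (z = 4.25): the cube (footprint 25×8) is included at this height (area 200.00 mm²); the cylinder at (15.5, 0) is not intersected at this z (z outside [5, 10]); Merging all regions: only the 25×8 cube is present, so the union is just that shape — area = 200.00 mm². So its area = 200.00 mm². Layer 23 is larger (356.25 vs 200.00 mm²).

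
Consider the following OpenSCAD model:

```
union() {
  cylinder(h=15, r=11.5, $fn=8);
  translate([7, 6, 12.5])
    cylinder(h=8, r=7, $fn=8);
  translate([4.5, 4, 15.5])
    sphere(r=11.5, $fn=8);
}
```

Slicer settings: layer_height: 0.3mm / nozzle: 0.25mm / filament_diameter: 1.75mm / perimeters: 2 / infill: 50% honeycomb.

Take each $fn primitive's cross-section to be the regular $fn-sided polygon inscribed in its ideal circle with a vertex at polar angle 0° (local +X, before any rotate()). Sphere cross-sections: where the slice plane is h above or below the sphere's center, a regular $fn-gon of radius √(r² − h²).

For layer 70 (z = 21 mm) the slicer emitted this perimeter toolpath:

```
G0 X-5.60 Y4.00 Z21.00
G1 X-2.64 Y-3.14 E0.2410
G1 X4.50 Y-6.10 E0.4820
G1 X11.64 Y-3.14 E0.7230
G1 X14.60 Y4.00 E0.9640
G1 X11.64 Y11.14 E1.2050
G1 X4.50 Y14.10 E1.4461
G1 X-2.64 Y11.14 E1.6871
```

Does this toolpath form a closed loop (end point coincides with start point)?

Start point (G0): (-5.60, 4.00). End point (last G1): the path does not return to the start — open.

no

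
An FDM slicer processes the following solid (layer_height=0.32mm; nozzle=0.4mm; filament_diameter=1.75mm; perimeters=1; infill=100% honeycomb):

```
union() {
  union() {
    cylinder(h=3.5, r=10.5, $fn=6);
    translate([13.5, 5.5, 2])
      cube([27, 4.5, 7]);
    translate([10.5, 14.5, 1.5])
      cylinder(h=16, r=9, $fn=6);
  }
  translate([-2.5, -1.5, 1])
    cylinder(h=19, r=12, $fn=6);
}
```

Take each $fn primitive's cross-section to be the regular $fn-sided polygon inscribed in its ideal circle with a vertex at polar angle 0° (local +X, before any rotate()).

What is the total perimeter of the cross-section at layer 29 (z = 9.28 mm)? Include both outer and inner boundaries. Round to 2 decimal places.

126.00 mm

At z = 9.28 mm: the cylinder is absent (z outside [0, 3.5]); the cube at (13.5, 5.5) is not intersected at this z (z outside [2, 9]); the cylinder at (10.5, 14.5): section is a regular 6-gon, circumradius r=9 (perimeter = 2·6·9.000·sin(180°/6) = 54.00 mm); Combining (union): only the r=9 cylinder at (10.5, 14.5) is present, so the union is just that shape — boundary = 54.00 mm; the cylinder at (-2.5, -1.5): section is a regular 6-gon, circumradius r=12 (perimeter = 2·6·12.000·sin(180°/6) = 72.00 mm); Combining (union): the 2 present regions are separate (no shared area or edge), so areas and boundary lengths simply add and each stays a separate island — boundary = 126.00 mm. Overall, the cross-section has 2 separate islands. Total boundary length (outer) = 126.00 mm.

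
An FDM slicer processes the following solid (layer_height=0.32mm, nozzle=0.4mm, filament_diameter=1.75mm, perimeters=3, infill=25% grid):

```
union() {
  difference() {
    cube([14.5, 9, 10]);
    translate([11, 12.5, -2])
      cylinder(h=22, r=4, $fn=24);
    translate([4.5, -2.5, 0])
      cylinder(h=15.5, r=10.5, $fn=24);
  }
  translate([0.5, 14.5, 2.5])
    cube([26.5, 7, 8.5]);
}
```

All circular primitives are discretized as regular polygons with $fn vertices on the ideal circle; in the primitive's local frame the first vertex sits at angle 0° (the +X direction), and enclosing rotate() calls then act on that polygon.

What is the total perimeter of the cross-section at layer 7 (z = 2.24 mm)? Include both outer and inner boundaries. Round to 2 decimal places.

43.20 mm

At z = 2.24 mm: the 14.5×9 cube contributes its full rectangle (perimeter 47.00 mm); the r=4 cylinder at (11, 12.5) contributes a regular 24-gon of circumradius 4 (perimeter = 2·24·4.000·sin(180°/24) = 25.06 mm); the r=10.5 cylinder at (4.5, -2.5) gives a regular 24-gon of circumradius 10.5 (constant along its height) (perimeter = 2·24·10.500·sin(180°/24) = 65.79 mm); Taking the first minus the rest: starting from the 14.5×9 cube, the r=4 cylinder at (11, 12.5) partially overlaps it — only the 1.21 mm² overlap (of its 49.69 mm²) is removed, clipping the outline; the r=10.5 cylinder at (4.5, -2.5) partially overlaps it — only the 93.93 mm² overlap (of its 342.42 mm²) is removed, clipping the outline — boundary = 43.20 mm; the cube at (0.5, 14.5) is absent (z outside [2.5, 11]); Taking the union: only that combined region is present, so the union is just that shape — boundary = 43.20 mm. Overall, the cross-section is a single solid region. Total boundary length (outer) = 43.20 mm.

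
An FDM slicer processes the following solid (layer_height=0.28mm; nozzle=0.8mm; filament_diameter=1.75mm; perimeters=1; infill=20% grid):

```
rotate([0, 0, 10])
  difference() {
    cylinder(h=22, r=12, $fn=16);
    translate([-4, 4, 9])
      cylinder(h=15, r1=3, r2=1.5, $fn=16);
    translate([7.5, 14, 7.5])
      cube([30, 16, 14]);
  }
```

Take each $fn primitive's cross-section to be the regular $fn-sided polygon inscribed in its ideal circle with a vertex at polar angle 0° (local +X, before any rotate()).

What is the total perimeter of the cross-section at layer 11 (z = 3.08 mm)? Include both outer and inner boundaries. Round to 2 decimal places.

At z = 3.08 mm: the r=12 cylinder gives a regular 16-gon of circumradius 12 (constant along its height) (perimeter = 2·16·12.000·sin(180°/16) = 74.91 mm); the cone at (-4, 4) is not intersected at this z (z outside [9, 24]); the cube at (7.5, 14) does not reach this height (z outside [7.5, 21.5]); After the difference (first − rest): none of the subtracted shapes is present at this height, so the r=12 cylinder is unchanged — boundary = 74.91 mm; (whole slice rotated 10° about Z — lengths, areas and connectivity unchanged). Overall, the cross-section is a single solid region. Total boundary length (outer) = 74.91 mm.

74.91 mm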